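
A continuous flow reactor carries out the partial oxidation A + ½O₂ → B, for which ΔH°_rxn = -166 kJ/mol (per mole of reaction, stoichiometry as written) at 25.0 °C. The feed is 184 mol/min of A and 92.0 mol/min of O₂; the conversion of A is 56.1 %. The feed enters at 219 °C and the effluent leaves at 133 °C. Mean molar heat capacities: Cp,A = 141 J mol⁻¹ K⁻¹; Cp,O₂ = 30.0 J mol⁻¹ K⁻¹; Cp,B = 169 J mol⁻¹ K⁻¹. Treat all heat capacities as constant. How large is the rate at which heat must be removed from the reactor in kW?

Q_out = 324 kW

Extent of reaction ξ = 0.561 × 184 = 103.22 mol/min
Reaction term: ξ·ΔH°_rxn = 103.22 × -166 = -17135 kJ/min
Sensible, feed 219→25 °C: -5568.6 kJ/min
Outlet flows (mol/min): A 80.776, O₂ 40.388, B 103.22
Sensible, products 25→133 °C: 3245 kJ/min
Q = ΔH = -19459 kJ/min = -324.31 kW
Heat removed = 324.31 kW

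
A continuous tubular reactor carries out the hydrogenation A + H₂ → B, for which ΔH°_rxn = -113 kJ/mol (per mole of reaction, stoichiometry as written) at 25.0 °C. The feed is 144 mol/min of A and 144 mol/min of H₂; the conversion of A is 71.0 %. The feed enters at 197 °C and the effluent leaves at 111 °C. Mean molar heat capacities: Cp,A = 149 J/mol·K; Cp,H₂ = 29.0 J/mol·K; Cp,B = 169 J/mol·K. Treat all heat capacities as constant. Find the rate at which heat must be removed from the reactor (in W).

Extent of reaction ξ = 0.710 × 144 = 102.24 mol/min
Reaction term: ξ·ΔH°_rxn = 102.24 × -113 = -11553 kJ/min
Sensible, feed 197→25 °C: -4408.7 kJ/min
Outlet flows (mol/min): A 41.76, H₂ 41.76, B 102.24
Sensible, products 25→111 °C: 2125.2 kJ/min
Q = ΔH = -13837 kJ/min = -230.61 kW
Heat removed = 230610 W

Q_out = 231000 W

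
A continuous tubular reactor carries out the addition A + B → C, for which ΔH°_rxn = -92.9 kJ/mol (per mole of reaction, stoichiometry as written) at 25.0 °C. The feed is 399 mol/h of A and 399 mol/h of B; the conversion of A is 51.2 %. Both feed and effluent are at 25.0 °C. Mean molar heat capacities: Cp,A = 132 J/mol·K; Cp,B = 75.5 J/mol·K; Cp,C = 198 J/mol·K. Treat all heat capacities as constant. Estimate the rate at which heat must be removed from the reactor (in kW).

Extent of reaction ξ = 0.512 × 399 = 204.29 mol/h
Reaction term: ξ·ΔH°_rxn = 204.29 × -92.9 = -18978 kJ/h
Q = ΔH = -18978 kJ/h = -5.2718 kW
Heat removed = 5.2718 kW

Q_out = 5.27 kW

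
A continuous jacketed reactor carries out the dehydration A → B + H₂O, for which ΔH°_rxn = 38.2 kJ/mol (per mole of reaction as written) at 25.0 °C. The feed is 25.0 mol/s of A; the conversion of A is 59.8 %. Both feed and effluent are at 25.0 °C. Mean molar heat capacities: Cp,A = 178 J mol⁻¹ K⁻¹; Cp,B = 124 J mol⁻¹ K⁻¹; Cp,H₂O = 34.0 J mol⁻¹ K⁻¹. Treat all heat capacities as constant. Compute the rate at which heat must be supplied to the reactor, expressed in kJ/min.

Q_in = 34300 kJ/min

Extent of reaction ξ = 0.598 × 25.0 = 14.95 mol/s
Reaction term: ξ·ΔH°_rxn = 14.95 × 38.2 = 571.09 kJ/s
Q = ΔH = 571.09 kJ/s = 571.09 kW
Heat supplied = 34265 kJ/min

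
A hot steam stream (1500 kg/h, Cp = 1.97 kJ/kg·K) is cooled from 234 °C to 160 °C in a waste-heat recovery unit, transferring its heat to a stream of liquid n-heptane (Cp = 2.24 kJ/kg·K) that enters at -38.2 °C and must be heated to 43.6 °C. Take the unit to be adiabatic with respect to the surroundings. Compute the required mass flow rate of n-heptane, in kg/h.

ṁ_c = 1190 kg/h

Heat released by hot stream: Q = 1500 × 1.97 × (234 − 160) = 218670 kJ/h
Energy balance on cold side (adiabatic exchanger): Q = ṁ_c·Cp_c·(T_c,out − T_c,in)
ṁ_c = 218670 / [2.24 × (43.6 − -38.2)] = 1193.4 kg/h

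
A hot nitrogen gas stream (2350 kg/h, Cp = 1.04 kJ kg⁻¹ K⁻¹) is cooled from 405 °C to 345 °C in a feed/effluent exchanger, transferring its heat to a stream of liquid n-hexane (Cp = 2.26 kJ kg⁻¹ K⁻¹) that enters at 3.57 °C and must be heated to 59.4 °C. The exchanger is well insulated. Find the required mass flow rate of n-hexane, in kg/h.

ṁ_c = 1160 kg/h

Heat released by hot stream: Q = 2350 × 1.04 × (405 − 345) = 146640 kJ/h
Energy balance on cold side (adiabatic exchanger): Q = ṁ_c·Cp_c·(T_c,out − T_c,in)
ṁ_c = 146640 / [2.26 × (59.4 − 3.57)] = 1162.2 kg/h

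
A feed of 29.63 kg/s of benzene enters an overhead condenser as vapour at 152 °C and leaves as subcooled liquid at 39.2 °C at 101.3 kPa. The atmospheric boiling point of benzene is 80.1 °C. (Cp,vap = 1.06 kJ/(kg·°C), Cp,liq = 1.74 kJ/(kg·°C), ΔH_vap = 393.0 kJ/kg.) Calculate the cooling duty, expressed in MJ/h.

vapour 152→80.1 °C: -76.214 kJ/kg
condensation at 80.1 °C: -393 kJ/kg
liquid 80.1→39.2 °C: -71.166 kJ/kg
Δh = -76.214 + -393 + -71.166 = -540.38 kJ/kg
Q = ṁ·Δh = 29.63 kg/s × -540.38 kJ/kg = -16011 kJ/s
|Q| = 16011 kW = 57641 MJ/h

Q_c = 57600 MJ/h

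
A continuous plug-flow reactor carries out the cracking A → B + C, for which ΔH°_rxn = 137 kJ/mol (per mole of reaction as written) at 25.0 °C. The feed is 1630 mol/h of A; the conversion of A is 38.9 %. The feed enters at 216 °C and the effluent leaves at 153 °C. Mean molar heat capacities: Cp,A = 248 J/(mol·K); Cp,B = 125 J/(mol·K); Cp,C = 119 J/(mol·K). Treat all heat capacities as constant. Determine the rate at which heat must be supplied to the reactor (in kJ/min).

Extent of reaction ξ = 0.389 × 1630 = 634.07 mol/h
Reaction term: ξ·ΔH°_rxn = 634.07 × 137 = 86868 kJ/h
Sensible, feed 216→25 °C: -77210 kJ/h
Outlet flows (mol/h): A 995.93, B 634.07, C 634.07
Sensible, products 25→153 °C: 51418 kJ/h
Q = ΔH = 61076 kJ/h = 16.966 kW
Heat supplied = 1017.9 kJ/min

Q_in = 1020 kJ/min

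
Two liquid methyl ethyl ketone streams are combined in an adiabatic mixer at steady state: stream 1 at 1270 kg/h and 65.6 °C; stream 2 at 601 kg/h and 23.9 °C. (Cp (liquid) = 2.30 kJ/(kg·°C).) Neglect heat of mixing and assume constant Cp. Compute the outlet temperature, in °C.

Adiabatic, steady state ⇒ Σ ṁᵢCp,ᵢ(T_out − Tᵢ) = 0
T_out = Σ ṁᵢCp,ᵢTᵢ / Σ ṁᵢCp,ᵢ
      = 224650 / 4303.3 = 52.205 °C

T_out = 52.2 °C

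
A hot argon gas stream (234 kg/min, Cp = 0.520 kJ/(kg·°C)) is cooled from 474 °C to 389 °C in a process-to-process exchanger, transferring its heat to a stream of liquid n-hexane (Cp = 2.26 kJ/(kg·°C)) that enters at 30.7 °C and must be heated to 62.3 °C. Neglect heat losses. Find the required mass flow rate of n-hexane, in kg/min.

Heat released by hot stream: Q = 234 × 0.520 × (474 − 389) = 10343 kJ/min
Energy balance on cold side (adiabatic exchanger): Q = ṁ_c·Cp_c·(T_c,out − T_c,in)
ṁ_c = 10343 / [2.26 × (62.3 − 30.7)] = 144.82 kg/min

ṁ_c = 145 kg/min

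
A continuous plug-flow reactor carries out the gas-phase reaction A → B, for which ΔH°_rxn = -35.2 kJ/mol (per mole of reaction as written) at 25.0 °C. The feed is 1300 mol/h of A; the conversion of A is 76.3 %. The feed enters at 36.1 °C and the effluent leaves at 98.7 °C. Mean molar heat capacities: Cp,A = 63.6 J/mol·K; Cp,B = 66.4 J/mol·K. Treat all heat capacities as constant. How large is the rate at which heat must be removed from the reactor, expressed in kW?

Q_out = 8.20 kW

Extent of reaction ξ = 0.763 × 1300 = 991.9 mol/h
Reaction term: ξ·ΔH°_rxn = 991.9 × -35.2 = -34915 kJ/h
Sensible, feed 36.1→25 °C: -917.75 kJ/h
Outlet flows (mol/h): A 308.1, B 991.9
Sensible, products 25→98.7 °C: 6298.2 kJ/h
Q = ΔH = -29534 kJ/h = -8.204 kW
Heat removed = 8.204 kW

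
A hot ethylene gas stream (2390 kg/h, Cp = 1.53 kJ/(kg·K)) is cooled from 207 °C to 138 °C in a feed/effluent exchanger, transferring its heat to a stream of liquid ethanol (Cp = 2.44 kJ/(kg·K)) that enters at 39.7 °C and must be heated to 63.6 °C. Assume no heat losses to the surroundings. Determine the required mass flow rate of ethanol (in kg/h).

ṁ_c = 4330 kg/h

Heat released by hot stream: Q = 2390 × 1.53 × (207 − 138) = 252310 kJ/h
Energy balance on cold side (adiabatic exchanger): Q = ṁ_c·Cp_c·(T_c,out − T_c,in)
ṁ_c = 252310 / [2.44 × (63.6 − 39.7)] = 4326.6 kg/h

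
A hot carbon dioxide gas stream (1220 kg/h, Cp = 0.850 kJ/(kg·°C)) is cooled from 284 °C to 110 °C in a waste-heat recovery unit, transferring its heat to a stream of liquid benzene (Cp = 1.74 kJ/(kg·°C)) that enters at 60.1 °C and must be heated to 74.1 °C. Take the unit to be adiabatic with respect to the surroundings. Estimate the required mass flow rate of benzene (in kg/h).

Heat released by hot stream: Q = 1220 × 0.850 × (284 − 110) = 180440 kJ/h
Energy balance on cold side (adiabatic exchanger): Q = ṁ_c·Cp_c·(T_c,out − T_c,in)
ṁ_c = 180440 / [1.74 × (74.1 − 60.1)] = 7407.1 kg/h

ṁ_c = 7410 kg/h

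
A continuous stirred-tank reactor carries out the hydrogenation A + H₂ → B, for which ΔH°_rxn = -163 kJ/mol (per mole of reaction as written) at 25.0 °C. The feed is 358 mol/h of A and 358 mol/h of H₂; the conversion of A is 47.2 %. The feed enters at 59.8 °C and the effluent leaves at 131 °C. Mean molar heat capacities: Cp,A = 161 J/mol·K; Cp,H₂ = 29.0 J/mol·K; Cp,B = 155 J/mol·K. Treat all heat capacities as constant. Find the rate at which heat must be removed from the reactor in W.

Extent of reaction ξ = 0.472 × 358 = 168.98 mol/h
Reaction term: ξ·ΔH°_rxn = 168.98 × -163 = -27543 kJ/h
Sensible, feed 59.8→25 °C: -2367.1 kJ/h
Outlet flows (mol/h): A 189.02, H₂ 189.02, B 168.98
Sensible, products 25→131 °C: 6583.2 kJ/h
Q = ΔH = -23327 kJ/h = -6.4797 kW
Heat removed = 6479.7 W

Q_out = 6480 W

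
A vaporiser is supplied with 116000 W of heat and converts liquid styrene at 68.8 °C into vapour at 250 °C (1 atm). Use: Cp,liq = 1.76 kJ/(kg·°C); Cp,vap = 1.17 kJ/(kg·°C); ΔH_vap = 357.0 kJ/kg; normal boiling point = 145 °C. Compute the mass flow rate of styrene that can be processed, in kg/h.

ṁ = 680 kg/h

Δh = 1.76×(145−68.8) + 357.0 + 1.17×(250−145) = 613.96 kJ/kg
Q = 116000 W = 116 kJ/s = 417600 kJ/h
ṁ = Q/Δh = 417600 / 613.96 = 680.17 kg/h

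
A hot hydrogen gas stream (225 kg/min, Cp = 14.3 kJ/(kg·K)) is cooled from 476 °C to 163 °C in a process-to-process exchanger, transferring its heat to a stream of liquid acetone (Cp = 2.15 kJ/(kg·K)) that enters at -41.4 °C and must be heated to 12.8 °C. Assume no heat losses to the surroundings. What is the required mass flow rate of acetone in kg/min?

ṁ_c = 8640 kg/min

Heat released by hot stream: Q = 225 × 14.3 × (476 − 163) = 1.0071e+06 kJ/min
Energy balance on cold side (adiabatic exchanger): Q = ṁ_c·Cp_c·(T_c,out − T_c,in)
ṁ_c = 1.0071e+06 / [2.15 × (12.8 − -41.4)] = 8642.2 kg/min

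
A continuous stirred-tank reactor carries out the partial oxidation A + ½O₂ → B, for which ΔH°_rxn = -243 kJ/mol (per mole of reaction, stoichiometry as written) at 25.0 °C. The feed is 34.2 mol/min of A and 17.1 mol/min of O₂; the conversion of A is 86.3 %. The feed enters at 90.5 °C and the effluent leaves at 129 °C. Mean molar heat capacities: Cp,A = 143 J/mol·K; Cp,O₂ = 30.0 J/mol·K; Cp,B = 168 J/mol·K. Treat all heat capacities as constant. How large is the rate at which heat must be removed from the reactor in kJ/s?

Q_out = 116 kJ/s

Extent of reaction ξ = 0.863 × 34.2 = 29.515 mol/min
Reaction term: ξ·ΔH°_rxn = 29.515 × -243 = -7172 kJ/min
Sensible, feed 90.5→25 °C: -353.94 kJ/min
Outlet flows (mol/min): A 4.6854, O₂ 2.3427, B 29.515
Sensible, products 25→129 °C: 592.67 kJ/min
Q = ΔH = -6933.3 kJ/min = -115.56 kW
Heat removed = 115.56 kJ/s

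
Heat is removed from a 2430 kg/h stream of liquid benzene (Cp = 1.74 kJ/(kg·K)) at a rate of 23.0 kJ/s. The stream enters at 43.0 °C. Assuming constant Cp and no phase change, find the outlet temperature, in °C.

Q = 23.0 kJ/s = 82800 kJ/h
ΔT = Q/(ṁ·Cp) = 82800/(2430×1.74) = 19.583 K
T_out = 43.0 − 19.583 = 23.417 °C

T_out = 23.4 °C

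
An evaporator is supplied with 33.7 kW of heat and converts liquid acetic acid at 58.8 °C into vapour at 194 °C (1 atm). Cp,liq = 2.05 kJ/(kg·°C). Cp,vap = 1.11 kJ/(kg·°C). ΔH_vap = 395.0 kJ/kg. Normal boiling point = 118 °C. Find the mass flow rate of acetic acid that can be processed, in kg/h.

Δh = 2.05×(118−58.8) + 395.0 + 1.11×(194−118) = 600.72 kJ/kg
Q = 33.7 kW = 33.7 kJ/s = 121320 kJ/h
ṁ = Q/Δh = 121320 / 600.72 = 201.96 kg/h

ṁ = 202 kg/h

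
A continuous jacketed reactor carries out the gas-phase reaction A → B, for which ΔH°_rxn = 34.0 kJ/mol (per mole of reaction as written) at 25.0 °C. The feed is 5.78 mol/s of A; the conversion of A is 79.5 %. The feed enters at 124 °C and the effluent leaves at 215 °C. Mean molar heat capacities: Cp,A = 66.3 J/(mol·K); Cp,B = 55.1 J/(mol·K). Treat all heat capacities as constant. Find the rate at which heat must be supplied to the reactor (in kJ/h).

Q_in = 653000 kJ/h

Extent of reaction ξ = 0.795 × 5.78 = 4.5951 mol/s
Reaction term: ξ·ΔH°_rxn = 4.5951 × 34.0 = 156.23 kJ/s
Sensible, feed 124→25 °C: -37.938 kJ/s
Outlet flows (mol/s): A 1.1849, B 4.5951
Sensible, products 25→215 °C: 63.032 kJ/s
Q = ΔH = 181.33 kJ/s = 181.33 kW
Heat supplied = 652780 kJ/h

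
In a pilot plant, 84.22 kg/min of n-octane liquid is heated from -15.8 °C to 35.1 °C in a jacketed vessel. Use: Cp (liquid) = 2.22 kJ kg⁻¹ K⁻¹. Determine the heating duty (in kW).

Q = 159 kW

Q = ṁ·Cp·ΔT = 84.22 × 2.22 × (35.1 − -15.8) = 9516.7 kJ/min
Converting: 9516.7 / 60 s = 158.61 kW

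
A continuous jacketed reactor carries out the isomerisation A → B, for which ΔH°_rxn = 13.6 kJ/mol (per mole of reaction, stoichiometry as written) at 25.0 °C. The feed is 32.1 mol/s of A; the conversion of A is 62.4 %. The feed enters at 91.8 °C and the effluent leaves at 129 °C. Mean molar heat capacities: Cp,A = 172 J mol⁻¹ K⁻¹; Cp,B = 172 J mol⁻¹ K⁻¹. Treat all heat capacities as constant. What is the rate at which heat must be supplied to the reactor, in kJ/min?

Q_in = 28700 kJ/min

Extent of reaction ξ = 0.624 × 32.1 = 20.03 mol/s
Reaction term: ξ·ΔH°_rxn = 20.03 × 13.6 = 272.41 kJ/s
Sensible, feed 91.8→25 °C: -368.82 kJ/s
Outlet flows (mol/s): A 12.07, B 20.03
Sensible, products 25→129 °C: 574.2 kJ/s
Q = ΔH = 477.8 kJ/s = 477.8 kW
Heat supplied = 28668 kJ/min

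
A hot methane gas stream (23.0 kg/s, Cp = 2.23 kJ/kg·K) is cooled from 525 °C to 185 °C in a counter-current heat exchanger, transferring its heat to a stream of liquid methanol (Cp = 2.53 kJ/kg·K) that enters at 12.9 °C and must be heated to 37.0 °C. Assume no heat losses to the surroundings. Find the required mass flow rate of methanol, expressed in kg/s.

Heat released by hot stream: Q = 23.0 × 2.23 × (525 − 185) = 17439 kJ/s
Energy balance on cold side (adiabatic exchanger): Q = ṁ_c·Cp_c·(T_c,out − T_c,in)
ṁ_c = 17439 / [2.53 × (37.0 − 12.9)] = 286.01 kg/s

ṁ_c = 286 kg/s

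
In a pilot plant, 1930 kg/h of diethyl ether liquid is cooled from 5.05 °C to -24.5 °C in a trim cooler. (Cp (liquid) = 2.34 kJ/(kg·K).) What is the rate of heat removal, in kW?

Q = ṁ·Cp·ΔT = 1930 × 2.34 × (-24.5 − 5.05) = -133450 kJ/h
Converting: 133450 / 3600 s = 37.07 kW

Q_c = 37.1 kW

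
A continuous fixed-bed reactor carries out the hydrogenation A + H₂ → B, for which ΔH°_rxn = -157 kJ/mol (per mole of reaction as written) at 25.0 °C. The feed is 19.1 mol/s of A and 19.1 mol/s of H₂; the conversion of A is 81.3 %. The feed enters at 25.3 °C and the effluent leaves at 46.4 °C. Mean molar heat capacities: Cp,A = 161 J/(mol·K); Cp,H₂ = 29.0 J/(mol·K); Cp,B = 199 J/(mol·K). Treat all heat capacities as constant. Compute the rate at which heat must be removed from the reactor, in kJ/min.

Extent of reaction ξ = 0.813 × 19.1 = 15.528 mol/s
Reaction term: ξ·ΔH°_rxn = 15.528 × -157 = -2437.9 kJ/s
Sensible, feed 25.3→25 °C: -1.0887 kJ/s
Outlet flows (mol/s): A 3.5717, H₂ 3.5717, B 15.528
Sensible, products 25→46.4 °C: 80.651 kJ/s
Q = ΔH = -2358.4 kJ/s = -2358.4 kW
Heat removed = 141500 kJ/min

Q_out = 142000 kJ/min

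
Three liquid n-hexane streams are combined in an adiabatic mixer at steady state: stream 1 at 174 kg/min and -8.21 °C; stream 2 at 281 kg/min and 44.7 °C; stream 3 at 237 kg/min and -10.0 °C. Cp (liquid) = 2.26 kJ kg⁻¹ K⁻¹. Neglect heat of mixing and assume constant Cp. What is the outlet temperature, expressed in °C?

T_out = 12.7 °C

Energy balance with Q = 0: Σ ṁᵢCp,ᵢ(T_out − Tᵢ) = 0
T_out = Σ ṁᵢCp,ᵢTᵢ / Σ ṁᵢCp,ᵢ
      = 19802 / 1563.9 = 12.662 °C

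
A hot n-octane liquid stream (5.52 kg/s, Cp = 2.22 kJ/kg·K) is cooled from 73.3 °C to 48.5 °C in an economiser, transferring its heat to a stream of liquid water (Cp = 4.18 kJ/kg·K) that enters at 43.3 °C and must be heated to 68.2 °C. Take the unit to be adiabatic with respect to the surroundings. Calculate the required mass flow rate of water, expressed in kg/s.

ṁ_c = 2.92 kg/s

Heat released by hot stream: Q = 5.52 × 2.22 × (73.3 − 48.5) = 303.91 kJ/s
Energy balance on cold side (adiabatic exchanger): Q = ṁ_c·Cp_c·(T_c,out − T_c,in)
ṁ_c = 303.91 / [4.18 × (68.2 − 43.3)] = 2.9199 kg/s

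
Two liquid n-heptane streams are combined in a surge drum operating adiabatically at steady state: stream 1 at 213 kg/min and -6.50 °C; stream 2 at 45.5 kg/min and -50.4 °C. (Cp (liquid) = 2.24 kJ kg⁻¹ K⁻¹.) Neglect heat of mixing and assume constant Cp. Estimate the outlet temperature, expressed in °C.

No heat crosses the boundary, so H_out = H_in.
T_out = Σ ṁᵢCp,ᵢTᵢ / Σ ṁᵢCp,ᵢ
      = -8238 / 579.04 = -14.227 °C

T_out = -14.2 °C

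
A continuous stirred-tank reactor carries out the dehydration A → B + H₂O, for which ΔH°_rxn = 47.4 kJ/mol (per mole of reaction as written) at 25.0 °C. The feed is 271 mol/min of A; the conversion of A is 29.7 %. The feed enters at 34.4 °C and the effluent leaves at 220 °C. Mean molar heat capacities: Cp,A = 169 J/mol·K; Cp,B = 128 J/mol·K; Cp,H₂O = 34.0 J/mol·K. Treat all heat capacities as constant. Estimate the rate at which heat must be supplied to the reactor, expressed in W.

Extent of reaction ξ = 0.297 × 271 = 80.487 mol/min
Reaction term: ξ·ΔH°_rxn = 80.487 × 47.4 = 3815.1 kJ/min
Sensible, feed 34.4→25 °C: -430.51 kJ/min
Outlet flows (mol/min): A 190.51, B 80.487, H₂O 80.487
Sensible, products 25→220 °C: 8820.9 kJ/min
Q = ΔH = 12206 kJ/min = 203.43 kW
Heat supplied = 203430 W

Q_in = 203000 W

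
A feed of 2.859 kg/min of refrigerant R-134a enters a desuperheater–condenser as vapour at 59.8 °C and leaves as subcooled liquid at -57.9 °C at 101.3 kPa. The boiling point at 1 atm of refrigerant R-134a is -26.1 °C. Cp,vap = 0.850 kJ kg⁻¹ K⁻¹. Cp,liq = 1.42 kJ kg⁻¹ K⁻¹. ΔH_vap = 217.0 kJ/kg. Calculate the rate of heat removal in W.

vapour 59.8→-26.1 °C: -73.015 kJ/kg
condensation at -26.1 °C: -217 kJ/kg
liquid -26.1→-57.9 °C: -45.156 kJ/kg
Δh = -73.015 + -217 + -45.156 = -335.17 kJ/kg
Q = ṁ·Δh = 2.859 kg/min × -335.17 kJ/kg = -958.25 kJ/min
|Q| = 15.971 kW = 15971 W

Q_c = 16000 W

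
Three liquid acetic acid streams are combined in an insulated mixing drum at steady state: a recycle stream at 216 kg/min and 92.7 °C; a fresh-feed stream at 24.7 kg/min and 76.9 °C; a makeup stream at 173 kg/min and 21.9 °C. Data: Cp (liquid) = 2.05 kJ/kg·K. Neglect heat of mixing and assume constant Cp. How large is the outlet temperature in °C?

Adiabatic, steady state ⇒ Σ ṁᵢCp,ᵢ(T_out − Tᵢ) = 0
T_out = Σ ṁᵢCp,ᵢTᵢ / Σ ṁᵢCp,ᵢ
      = 52708 / 848.08 = 62.15 °C

T_out = 62.1 °C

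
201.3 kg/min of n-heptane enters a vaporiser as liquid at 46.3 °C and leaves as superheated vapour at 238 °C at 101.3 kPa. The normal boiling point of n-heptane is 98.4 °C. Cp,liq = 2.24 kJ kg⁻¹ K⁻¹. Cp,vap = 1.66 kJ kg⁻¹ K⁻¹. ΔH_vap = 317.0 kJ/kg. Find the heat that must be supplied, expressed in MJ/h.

Q = 8040 MJ/h

liquid 46.3→98.4 °C: 116.7 kJ/kg
vaporisation at 98.4 °C: 317 kJ/kg
vapour 98.4→238 °C: 231.74 kJ/kg
Δh = 116.7 + 317 + 231.74 = 665.44 kJ/kg
Q = ṁ·Δh = 201.3 kg/min × 665.44 kJ/kg = 133950 kJ/min
|Q| = 2232.6 kW = 8037.2 MJ/h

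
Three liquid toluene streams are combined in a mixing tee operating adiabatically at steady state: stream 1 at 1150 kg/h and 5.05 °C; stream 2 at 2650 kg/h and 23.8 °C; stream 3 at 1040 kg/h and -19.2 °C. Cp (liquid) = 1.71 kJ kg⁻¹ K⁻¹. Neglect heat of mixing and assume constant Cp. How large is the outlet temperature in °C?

No heat crosses the boundary, so H_out = H_in.
Σ ṁᵢCp,ᵢTᵢ = 1150×1.71×5.05 + 2650×1.71×23.8 + 1040×1.71×-19.2 = 83635
Σ ṁᵢCp,ᵢ = 1150×1.71 + 2650×1.71 + 1040×1.71 = 8276.4
T_out = 83635 / 8276.4 = 10.105 °C

T_out = 10.1 °C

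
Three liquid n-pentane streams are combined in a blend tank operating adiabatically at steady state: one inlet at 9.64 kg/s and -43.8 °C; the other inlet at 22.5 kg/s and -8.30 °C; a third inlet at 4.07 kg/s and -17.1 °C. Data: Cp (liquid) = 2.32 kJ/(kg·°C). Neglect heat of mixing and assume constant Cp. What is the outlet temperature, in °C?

T_out = -18.7 °C

Energy balance with Q = 0: Σ ṁᵢCp,ᵢ(T_out − Tᵢ) = 0
Σ ṁᵢCp,ᵢTᵢ = 9.64×2.32×-43.8 + 22.5×2.32×-8.30 + 4.07×2.32×-17.1 = -1574.3
Σ ṁᵢCp,ᵢ = 9.64×2.32 + 22.5×2.32 + 4.07×2.32 = 84.007
T_out = -1574.3 / 84.007 = -18.74 °C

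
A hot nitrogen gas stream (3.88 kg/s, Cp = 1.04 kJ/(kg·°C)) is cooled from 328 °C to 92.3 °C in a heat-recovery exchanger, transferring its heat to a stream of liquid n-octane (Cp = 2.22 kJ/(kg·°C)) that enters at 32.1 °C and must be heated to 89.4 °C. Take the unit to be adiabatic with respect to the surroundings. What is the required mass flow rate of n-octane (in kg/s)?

Heat released by hot stream: Q = 3.88 × 1.04 × (328 − 92.3) = 951.1 kJ/s
Energy balance on cold side (adiabatic exchanger): Q = ṁ_c·Cp_c·(T_c,out − T_c,in)
ṁ_c = 951.1 / [2.22 × (89.4 − 32.1)] = 7.4768 kg/s

ṁ_c = 7.48 kg/s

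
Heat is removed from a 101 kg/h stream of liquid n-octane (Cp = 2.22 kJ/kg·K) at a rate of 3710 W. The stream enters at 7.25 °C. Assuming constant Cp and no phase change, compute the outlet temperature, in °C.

Q = 3710 W = 13356 kJ/h
ΔT = Q/(ṁ·Cp) = 13356/(101×2.22) = 59.566 K
T_out = 7.25 − 59.566 = -52.316 °C

T_out = -52.3 °C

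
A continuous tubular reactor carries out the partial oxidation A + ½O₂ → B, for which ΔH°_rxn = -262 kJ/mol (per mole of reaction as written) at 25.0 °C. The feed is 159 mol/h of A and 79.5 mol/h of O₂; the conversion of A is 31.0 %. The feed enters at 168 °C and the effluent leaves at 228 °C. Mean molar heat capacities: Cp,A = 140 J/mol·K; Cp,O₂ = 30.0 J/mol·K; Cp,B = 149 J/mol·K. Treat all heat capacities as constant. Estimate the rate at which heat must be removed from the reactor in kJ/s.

Q_out = 3.19 kJ/s

Extent of reaction ξ = 0.310 × 159 = 49.29 mol/h
Reaction term: ξ·ΔH°_rxn = 49.29 × -262 = -12914 kJ/h
Sensible, feed 168→25 °C: -3524.2 kJ/h
Outlet flows (mol/h): A 109.71, O₂ 54.855, B 49.29
Sensible, products 25→228 °C: 4942.9 kJ/h
Q = ΔH = -11495 kJ/h = -3.1931 kW
Heat removed = 3.1931 kJ/s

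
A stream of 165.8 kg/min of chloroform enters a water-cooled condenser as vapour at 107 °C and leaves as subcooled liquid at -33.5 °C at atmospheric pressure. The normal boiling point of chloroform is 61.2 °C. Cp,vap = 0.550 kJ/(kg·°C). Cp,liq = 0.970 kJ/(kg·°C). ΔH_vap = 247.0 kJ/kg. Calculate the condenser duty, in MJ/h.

vapour 107→61.2 °C: -25.19 kJ/kg
condensation at 61.2 °C: -247 kJ/kg
liquid 61.2→-33.5 °C: -91.859 kJ/kg
Δh = -25.19 + -247 + -91.859 = -364.05 kJ/kg
Q = ṁ·Δh = 165.8 kg/min × -364.05 kJ/kg = -60359 kJ/min
|Q| = 1006 kW = 3621.6 MJ/h

Q_c = 3620 MJ/h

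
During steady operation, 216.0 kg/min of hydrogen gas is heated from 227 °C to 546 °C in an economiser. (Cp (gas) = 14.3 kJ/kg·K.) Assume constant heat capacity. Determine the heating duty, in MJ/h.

Q = 59100 MJ/h

Q = ṁ·Cp·ΔT = 216.0 × 14.3 × (546 − 227) = 985330 kJ/min
Converting: 985330 / 60 s = 16422 kW
Heating duty = 59120 MJ/h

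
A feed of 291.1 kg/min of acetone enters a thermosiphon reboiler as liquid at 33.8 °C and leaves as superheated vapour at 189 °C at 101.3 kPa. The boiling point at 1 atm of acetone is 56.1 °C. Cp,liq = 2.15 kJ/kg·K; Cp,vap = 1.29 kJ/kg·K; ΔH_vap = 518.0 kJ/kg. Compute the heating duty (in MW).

Q = 3.58 MW

liquid 33.8→56.1 °C: 47.945 kJ/kg
vaporisation at 56.1 °C: 518 kJ/kg
vapour 56.1→189 °C: 171.44 kJ/kg
Δh = 47.945 + 518 + 171.44 = 737.39 kJ/kg
Q = ṁ·Δh = 291.1 kg/min × 737.39 kJ/kg = 214650 kJ/min
|Q| = 3577.6 kW = 3.5776 MW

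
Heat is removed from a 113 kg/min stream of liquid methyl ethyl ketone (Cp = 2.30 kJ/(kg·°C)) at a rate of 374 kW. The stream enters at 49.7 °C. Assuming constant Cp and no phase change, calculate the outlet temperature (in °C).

T_out = -36.6 °C

Q = 374 kW = 22440 kJ/min
ΔT = Q/(ṁ·Cp) = 22440/(113×2.30) = 86.341 K
T_out = 49.7 − 86.341 = -36.641 °C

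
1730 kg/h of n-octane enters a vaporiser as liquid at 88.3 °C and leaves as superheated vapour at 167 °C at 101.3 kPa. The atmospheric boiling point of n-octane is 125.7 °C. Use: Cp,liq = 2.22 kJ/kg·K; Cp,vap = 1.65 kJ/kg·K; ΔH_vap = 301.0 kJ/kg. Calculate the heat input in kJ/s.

Q = 217 kJ/s

liquid 88.3→125.7 °C: 83.028 kJ/kg
vaporisation at 125.7 °C: 301 kJ/kg
vapour 125.7→167 °C: 68.145 kJ/kg
Δh = 83.028 + 301 + 68.145 = 452.17 kJ/kg
Q = ṁ·Δh = 1730 kg/h × 452.17 kJ/kg = 782260 kJ/h
|Q| = 217.29 kW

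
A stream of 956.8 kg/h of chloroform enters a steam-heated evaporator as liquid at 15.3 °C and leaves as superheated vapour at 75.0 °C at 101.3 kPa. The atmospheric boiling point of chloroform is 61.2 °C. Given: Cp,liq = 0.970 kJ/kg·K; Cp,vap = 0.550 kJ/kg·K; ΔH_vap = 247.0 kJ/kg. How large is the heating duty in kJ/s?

Q = 79.5 kJ/s

liquid 15.3→61.2 °C: 44.523 kJ/kg
vaporisation at 61.2 °C: 247 kJ/kg
vapour 61.2→75.0 °C: 7.59 kJ/kg
Δh = 44.523 + 247 + 7.59 = 299.11 kJ/kg
Q = ṁ·Δh = 956.8 kg/h × 299.11 kJ/kg = 286190 kJ/h
|Q| = 79.498 kW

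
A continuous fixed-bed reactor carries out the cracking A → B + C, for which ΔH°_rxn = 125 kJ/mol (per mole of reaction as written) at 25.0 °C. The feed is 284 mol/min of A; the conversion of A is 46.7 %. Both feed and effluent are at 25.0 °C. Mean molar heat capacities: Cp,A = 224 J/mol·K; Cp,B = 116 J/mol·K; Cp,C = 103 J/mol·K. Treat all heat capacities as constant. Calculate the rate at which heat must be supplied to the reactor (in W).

Extent of reaction ξ = 0.467 × 284 = 132.63 mol/min
Reaction term: ξ·ΔH°_rxn = 132.63 × 125 = 16578 kJ/min
Q = ΔH = 16578 kJ/min = 276.31 kW
Heat supplied = 276310 W

Q_in = 276000 W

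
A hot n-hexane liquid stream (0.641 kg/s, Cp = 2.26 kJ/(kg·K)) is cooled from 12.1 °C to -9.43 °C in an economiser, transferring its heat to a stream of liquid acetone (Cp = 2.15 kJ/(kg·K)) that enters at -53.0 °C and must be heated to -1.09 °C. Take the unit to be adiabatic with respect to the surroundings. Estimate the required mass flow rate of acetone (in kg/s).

ṁ_c = 0.279 kg/s

Heat released by hot stream: Q = 0.641 × 2.26 × (12.1 − -9.43) = 31.19 kJ/s
Energy balance on cold side (adiabatic exchanger): Q = ṁ_c·Cp_c·(T_c,out − T_c,in)
ṁ_c = 31.19 / [2.15 × (-1.09 − -53.0)] = 0.27946 kg/s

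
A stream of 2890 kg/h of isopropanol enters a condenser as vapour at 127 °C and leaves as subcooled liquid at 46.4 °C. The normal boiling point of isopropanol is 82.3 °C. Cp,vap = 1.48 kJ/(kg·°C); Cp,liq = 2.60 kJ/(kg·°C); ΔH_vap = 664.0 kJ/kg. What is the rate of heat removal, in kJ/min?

Q_c = 39700 kJ/min

vapour 127→82.3 °C: -66.156 kJ/kg
condensation at 82.3 °C: -664 kJ/kg
liquid 82.3→46.4 °C: -93.34 kJ/kg
Δh = -66.156 + -664 + -93.34 = -823.5 kJ/kg
Q = ṁ·Δh = 2890 kg/h × -823.5 kJ/kg = -2.3799e+06 kJ/h
|Q| = 661.08 kW = 39665 kJ/min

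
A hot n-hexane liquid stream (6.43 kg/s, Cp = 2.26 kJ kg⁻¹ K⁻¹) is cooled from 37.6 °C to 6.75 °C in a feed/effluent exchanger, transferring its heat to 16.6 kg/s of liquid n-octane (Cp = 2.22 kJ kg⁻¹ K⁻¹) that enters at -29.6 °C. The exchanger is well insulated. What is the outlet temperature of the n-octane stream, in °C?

Heat released by hot stream: Q = 6.43 × 2.26 × (37.6 − 6.75) = 448.31 kJ/s
Energy balance on cold side (adiabatic exchanger): Q = ṁ_c·Cp_c·(T_c,out − T_c,in)
T_c,out = -29.6 + 448.31/(16.6 × 2.22) = -17.435 °C

T_c,out = -17.4 °C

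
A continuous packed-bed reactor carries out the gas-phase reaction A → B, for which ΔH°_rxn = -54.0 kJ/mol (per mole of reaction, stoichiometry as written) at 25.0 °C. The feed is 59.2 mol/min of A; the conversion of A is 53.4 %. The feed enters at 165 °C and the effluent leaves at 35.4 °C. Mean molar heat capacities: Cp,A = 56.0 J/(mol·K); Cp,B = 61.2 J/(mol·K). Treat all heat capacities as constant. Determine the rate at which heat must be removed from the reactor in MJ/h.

Extent of reaction ξ = 0.534 × 59.2 = 31.613 mol/min
Reaction term: ξ·ΔH°_rxn = 31.613 × -54.0 = -1707.1 kJ/min
Sensible, feed 165→25 °C: -464.13 kJ/min
Outlet flows (mol/min): A 27.587, B 31.613
Sensible, products 25→35.4 °C: 36.188 kJ/min
Q = ΔH = -2135 kJ/min = -35.584 kW
Heat removed = 128.1 MJ/h

Q_out = 128 MJ/h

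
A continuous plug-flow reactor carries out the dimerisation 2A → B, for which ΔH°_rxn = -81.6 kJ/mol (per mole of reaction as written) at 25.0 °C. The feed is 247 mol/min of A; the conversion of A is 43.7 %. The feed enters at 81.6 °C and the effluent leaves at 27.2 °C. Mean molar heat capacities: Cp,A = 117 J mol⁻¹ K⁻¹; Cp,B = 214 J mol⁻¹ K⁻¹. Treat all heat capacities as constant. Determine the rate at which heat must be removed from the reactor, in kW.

Q_out = 99.6 kW

Extent of reaction ξ = 0.437 × 247 / 2 = 53.969 mol/min
Reaction term: ξ·ΔH°_rxn = 53.969 × -81.6 = -4403.9 kJ/min
Sensible, feed 81.6→25 °C: -1635.7 kJ/min
Outlet flows (mol/min): A 139.06, B 53.969
Sensible, products 25→27.2 °C: 61.203 kJ/min
Q = ΔH = -5978.4 kJ/min = -99.64 kW
Heat removed = 99.64 kW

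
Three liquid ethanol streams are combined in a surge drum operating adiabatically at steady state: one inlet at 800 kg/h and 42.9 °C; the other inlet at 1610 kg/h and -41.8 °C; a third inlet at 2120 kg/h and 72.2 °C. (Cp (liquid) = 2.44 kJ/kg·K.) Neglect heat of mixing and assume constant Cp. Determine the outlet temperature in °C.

T_out = 26.5 °C

Adiabatic, steady state ⇒ Σ ṁᵢCp,ᵢ(T_out − Tᵢ) = 0
Σ ṁᵢCp,ᵢTᵢ = 800×2.44×42.9 + 1610×2.44×-41.8 + 2120×2.44×72.2 = 293010
Σ ṁᵢCp,ᵢ = 800×2.44 + 1610×2.44 + 2120×2.44 = 11053
T_out = 293010 / 11053 = 26.509 °C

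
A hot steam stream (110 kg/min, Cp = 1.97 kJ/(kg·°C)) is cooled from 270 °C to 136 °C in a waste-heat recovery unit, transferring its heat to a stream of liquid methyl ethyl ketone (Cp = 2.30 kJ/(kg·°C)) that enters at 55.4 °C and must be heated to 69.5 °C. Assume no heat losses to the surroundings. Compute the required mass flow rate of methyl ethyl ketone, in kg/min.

Heat released by hot stream: Q = 110 × 1.97 × (270 − 136) = 29038 kJ/min
Energy balance on cold side (adiabatic exchanger): Q = ṁ_c·Cp_c·(T_c,out − T_c,in)
ṁ_c = 29038 / [2.30 × (69.5 − 55.4)] = 895.4 kg/min

ṁ_c = 895 kg/min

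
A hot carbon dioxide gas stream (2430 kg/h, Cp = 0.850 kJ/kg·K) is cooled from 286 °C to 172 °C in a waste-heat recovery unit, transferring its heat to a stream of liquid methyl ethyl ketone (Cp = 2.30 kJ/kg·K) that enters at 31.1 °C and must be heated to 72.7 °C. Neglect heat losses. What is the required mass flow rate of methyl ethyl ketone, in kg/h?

ṁ_c = 2460 kg/h

Heat released by hot stream: Q = 2430 × 0.850 × (286 − 172) = 235470 kJ/h
Energy balance on cold side (adiabatic exchanger): Q = ṁ_c·Cp_c·(T_c,out − T_c,in)
ṁ_c = 235470 / [2.30 × (72.7 − 31.1)] = 2461 kg/h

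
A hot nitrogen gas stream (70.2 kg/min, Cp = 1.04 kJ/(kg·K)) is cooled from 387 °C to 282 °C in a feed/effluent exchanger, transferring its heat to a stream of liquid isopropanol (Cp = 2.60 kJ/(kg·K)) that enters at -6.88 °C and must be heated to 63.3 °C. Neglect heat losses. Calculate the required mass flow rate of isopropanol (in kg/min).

Heat released by hot stream: Q = 70.2 × 1.04 × (387 − 282) = 7665.8 kJ/min
Energy balance on cold side (adiabatic exchanger): Q = ṁ_c·Cp_c·(T_c,out − T_c,in)
ṁ_c = 7665.8 / [2.60 × (63.3 − -6.88)] = 42.012 kg/min

ṁ_c = 42.0 kg/min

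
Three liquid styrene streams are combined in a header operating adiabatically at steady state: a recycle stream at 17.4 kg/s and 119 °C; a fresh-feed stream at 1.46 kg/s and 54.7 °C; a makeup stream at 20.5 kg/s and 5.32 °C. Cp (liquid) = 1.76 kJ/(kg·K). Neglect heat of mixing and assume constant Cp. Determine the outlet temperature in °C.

T_out = 57.4 °C

No heat crosses the boundary, so H_out = H_in.
T_out = Σ ṁᵢCp,ᵢTᵢ / Σ ṁᵢCp,ᵢ
      = 3976.8 / 69.274 = 57.407 °C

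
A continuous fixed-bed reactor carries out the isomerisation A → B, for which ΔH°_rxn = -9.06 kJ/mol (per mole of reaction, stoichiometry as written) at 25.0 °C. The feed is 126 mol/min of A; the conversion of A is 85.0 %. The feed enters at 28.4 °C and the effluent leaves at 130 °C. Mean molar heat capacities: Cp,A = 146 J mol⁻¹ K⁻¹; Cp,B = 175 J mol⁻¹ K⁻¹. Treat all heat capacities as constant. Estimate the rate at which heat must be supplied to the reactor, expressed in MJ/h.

Q_in = 73.5 MJ/h

Extent of reaction ξ = 0.850 × 126 = 107.1 mol/min
Reaction term: ξ·ΔH°_rxn = 107.1 × -9.06 = -970.33 kJ/min
Sensible, feed 28.4→25 °C: -62.546 kJ/min
Outlet flows (mol/min): A 18.9, B 107.1
Sensible, products 25→130 °C: 2257.7 kJ/min
Q = ΔH = 1224.8 kJ/min = 20.414 kW
Heat supplied = 73.49 MJ/h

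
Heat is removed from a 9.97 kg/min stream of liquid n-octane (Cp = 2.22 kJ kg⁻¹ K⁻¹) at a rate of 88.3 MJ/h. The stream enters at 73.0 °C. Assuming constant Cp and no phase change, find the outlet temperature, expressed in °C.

T_out = 6.51 °C

Q = 88.3 MJ/h = 1471.7 kJ/min
ΔT = Q/(ṁ·Cp) = 1471.7/(9.97×2.22) = 66.491 K
T_out = 73.0 − 66.491 = 6.5092 °C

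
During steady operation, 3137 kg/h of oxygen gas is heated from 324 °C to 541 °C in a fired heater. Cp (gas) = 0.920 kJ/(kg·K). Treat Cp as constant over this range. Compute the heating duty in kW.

Q = ṁ·Cp·ΔT = 3137 × 0.920 × (541 − 324) = 626270 kJ/h
Converting: 626270 / 3600 s = 173.96 kW

Q = 174 kW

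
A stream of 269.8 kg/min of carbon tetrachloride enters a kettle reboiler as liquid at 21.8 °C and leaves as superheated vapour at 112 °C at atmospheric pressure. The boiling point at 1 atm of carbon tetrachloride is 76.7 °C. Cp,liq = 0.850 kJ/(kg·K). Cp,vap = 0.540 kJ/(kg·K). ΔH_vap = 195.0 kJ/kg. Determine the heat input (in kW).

liquid 21.8→76.7 °C: 46.665 kJ/kg
vaporisation at 76.7 °C: 195 kJ/kg
vapour 76.7→112 °C: 19.062 kJ/kg
Δh = 46.665 + 195 + 19.062 = 260.73 kJ/kg
Q = ṁ·Δh = 269.8 kg/min × 260.73 kJ/kg = 70344 kJ/min
|Q| = 1172.4 kW

Q = 1170 kW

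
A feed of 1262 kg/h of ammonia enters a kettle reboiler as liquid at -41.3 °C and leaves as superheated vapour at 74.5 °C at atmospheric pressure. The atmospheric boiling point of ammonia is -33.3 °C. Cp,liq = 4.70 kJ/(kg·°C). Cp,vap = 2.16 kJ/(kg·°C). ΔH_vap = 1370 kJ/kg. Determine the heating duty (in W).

liquid -41.3→-33.3 °C: 37.6 kJ/kg
vaporisation at -33.3 °C: 1370 kJ/kg
vapour -33.3→74.5 °C: 232.85 kJ/kg
Δh = 37.6 + 1370 + 232.85 = 1640.4 kJ/kg
Q = ṁ·Δh = 1262 kg/h × 1640.4 kJ/kg = 2.0702e+06 kJ/h
|Q| = 575.07 kW = 575070 W

Q = 575000 W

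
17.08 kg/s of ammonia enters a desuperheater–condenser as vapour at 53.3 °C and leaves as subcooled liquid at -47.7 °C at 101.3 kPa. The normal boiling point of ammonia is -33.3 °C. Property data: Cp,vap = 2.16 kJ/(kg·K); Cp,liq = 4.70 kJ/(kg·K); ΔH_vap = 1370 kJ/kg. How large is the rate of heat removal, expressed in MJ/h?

Q_c = 99900 MJ/h

vapour 53.3→-33.3 °C: -187.06 kJ/kg
condensation at -33.3 °C: -1370 kJ/kg
liquid -33.3→-47.7 °C: -67.68 kJ/kg
Δh = -187.06 + -1370 + -67.68 = -1624.7 kJ/kg
Q = ṁ·Δh = 17.08 kg/s × -1624.7 kJ/kg = -27750 kJ/s
|Q| = 27750 kW = 99902 MJ/h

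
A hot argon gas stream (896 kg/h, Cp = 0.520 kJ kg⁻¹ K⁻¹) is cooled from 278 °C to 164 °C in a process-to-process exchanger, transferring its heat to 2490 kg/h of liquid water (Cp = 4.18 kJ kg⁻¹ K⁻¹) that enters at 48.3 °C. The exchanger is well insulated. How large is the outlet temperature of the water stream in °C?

T_c,out = 53.4 °C

Heat released by hot stream: Q = 896 × 0.520 × (278 − 164) = 53115 kJ/h
Energy balance on cold side (adiabatic exchanger): Q = ṁ_c·Cp_c·(T_c,out − T_c,in)
T_c,out = 48.3 + 53115/(2490 × 4.18) = 53.403 °C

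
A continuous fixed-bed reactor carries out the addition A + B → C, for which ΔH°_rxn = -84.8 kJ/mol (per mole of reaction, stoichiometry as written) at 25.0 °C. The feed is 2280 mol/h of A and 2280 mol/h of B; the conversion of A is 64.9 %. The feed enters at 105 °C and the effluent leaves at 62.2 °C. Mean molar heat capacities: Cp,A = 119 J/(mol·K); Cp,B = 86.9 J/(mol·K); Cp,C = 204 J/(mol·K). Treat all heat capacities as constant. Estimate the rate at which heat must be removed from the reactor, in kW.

Extent of reaction ξ = 0.649 × 2280 = 1479.7 mol/h
Reaction term: ξ·ΔH°_rxn = 1479.7 × -84.8 = -125480 kJ/h
Sensible, feed 105→25 °C: -37556 kJ/h
Outlet flows (mol/h): A 800.28, B 800.28, C 1479.7
Sensible, products 25→62.2 °C: 17359 kJ/h
Q = ΔH = -145680 kJ/h = -40.466 kW
Heat removed = 40.466 kW

Q_out = 40.5 kW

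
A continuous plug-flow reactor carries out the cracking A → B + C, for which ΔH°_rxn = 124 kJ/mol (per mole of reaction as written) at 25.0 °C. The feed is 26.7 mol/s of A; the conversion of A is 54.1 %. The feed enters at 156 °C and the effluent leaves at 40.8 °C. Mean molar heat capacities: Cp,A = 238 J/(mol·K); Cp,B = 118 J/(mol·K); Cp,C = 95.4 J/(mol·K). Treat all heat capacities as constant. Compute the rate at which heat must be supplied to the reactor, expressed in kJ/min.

Extent of reaction ξ = 0.541 × 26.7 = 14.445 mol/s
Reaction term: ξ·ΔH°_rxn = 14.445 × 124 = 1791.1 kJ/s
Sensible, feed 156→25 °C: -832.45 kJ/s
Outlet flows (mol/s): A 12.255, B 14.445, C 14.445
Sensible, products 25→40.8 °C: 94.788 kJ/s
Q = ΔH = 1053.5 kJ/s = 1053.5 kW
Heat supplied = 63209 kJ/min

Q_in = 63200 kJ/min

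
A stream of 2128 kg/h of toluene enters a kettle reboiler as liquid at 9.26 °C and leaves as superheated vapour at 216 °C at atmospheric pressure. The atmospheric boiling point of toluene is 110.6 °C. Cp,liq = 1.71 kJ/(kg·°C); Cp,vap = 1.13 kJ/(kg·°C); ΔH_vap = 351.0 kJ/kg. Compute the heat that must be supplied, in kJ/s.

liquid 9.26→110.6 °C: 173.29 kJ/kg
vaporisation at 110.6 °C: 351 kJ/kg
vapour 110.6→216 °C: 119.1 kJ/kg
Δh = 173.29 + 351 + 119.1 = 643.39 kJ/kg
Q = ṁ·Δh = 2128 kg/h × 643.39 kJ/kg = 1.3691e+06 kJ/h
|Q| = 380.32 kW

Q = 380 kJ/s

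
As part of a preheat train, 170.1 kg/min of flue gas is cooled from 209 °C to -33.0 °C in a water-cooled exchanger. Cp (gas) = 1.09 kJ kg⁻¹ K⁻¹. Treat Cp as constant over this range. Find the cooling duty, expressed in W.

Q_c = 748000 W

Q = ṁ·Cp·ΔT = 170.1 × 1.09 × (-33.0 − 209) = -44869 kJ/min
Converting: 44869 / 60 s = 747.82 kW
Cooling duty = 747820 W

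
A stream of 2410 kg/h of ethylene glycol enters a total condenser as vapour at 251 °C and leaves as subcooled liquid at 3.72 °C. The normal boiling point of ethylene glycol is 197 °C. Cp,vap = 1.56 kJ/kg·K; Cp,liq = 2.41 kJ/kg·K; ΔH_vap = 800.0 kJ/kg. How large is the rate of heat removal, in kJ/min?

Q_c = 54200 kJ/min

vapour 251→197 °C: -84.24 kJ/kg
condensation at 197 °C: -800 kJ/kg
liquid 197→3.72 °C: -465.8 kJ/kg
Δh = -84.24 + -800 + -465.8 = -1350 kJ/kg
Q = ṁ·Δh = 2410 kg/h × -1350 kJ/kg = -3.2536e+06 kJ/h
|Q| = 903.78 kW = 54227 kJ/min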